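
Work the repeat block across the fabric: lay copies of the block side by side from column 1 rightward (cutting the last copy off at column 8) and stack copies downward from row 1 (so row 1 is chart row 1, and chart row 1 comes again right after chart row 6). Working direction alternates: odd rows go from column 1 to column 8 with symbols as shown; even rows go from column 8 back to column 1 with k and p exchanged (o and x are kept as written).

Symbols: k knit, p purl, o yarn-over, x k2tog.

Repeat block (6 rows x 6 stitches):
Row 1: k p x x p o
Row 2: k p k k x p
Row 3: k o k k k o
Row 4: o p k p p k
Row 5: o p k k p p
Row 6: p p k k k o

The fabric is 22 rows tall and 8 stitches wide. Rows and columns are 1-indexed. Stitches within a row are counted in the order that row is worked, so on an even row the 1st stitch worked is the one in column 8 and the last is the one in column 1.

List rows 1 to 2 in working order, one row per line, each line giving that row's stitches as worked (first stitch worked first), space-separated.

Rows as worked:
k p x x p o k p
k p k x p p k p

Derivation:
Row 1: chart row 1, RS - tile across columns 1-8 and work as-is.
Row 2: chart row 2, WS - tiled (columns 1-8): k p k k x p k p; work from column 8 back to 1 with k<->p swapped.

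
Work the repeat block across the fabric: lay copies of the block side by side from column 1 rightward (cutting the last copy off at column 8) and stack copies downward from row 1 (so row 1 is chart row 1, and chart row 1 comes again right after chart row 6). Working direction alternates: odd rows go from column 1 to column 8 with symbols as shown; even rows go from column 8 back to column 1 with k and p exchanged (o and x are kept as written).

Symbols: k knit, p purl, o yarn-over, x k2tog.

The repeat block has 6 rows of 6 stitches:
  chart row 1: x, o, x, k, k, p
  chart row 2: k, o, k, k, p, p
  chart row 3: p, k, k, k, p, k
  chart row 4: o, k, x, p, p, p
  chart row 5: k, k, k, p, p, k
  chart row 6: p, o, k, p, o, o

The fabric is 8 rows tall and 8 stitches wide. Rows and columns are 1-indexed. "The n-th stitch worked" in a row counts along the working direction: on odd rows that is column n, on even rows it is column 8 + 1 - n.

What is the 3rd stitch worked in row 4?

Row 4 uses chart row ((4-1) mod 6)+1 = 4. Row 4 is even, so WS.
Chart row 4 tiled across columns 1-8: o k x p p p o k
Wrong side: read the tiled row from column 8 down to 1 and exchange k with p (leave o, x).
Row 4 as worked: p o k k k x p o
Counting 3 along the worked row gives k.

== STITCH ==
k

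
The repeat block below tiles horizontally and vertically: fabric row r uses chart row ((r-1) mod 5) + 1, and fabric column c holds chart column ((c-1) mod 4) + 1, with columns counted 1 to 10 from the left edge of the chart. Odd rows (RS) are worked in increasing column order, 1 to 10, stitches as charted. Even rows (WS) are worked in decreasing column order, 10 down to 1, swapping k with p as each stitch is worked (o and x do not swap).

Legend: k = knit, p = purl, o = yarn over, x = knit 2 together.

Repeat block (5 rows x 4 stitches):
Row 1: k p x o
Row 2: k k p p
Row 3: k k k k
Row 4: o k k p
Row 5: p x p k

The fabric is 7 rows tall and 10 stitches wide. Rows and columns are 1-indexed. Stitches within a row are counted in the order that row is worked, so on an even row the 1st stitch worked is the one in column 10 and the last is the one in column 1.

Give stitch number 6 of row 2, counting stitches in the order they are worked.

For row 2: chart row = ((2-1) mod 5) + 1 = 2; this is a WS (even) row.
Chart row 2 tiled across columns 1-10: k k p p k k p p k k
WS: work from column 10 back to column 1 (reverse the tiled row), swapping k<->p (o and x unchanged).
Row 2 as worked: p p k k p p k k p p
Counting 6 along the worked row gives p.

Stitch:
p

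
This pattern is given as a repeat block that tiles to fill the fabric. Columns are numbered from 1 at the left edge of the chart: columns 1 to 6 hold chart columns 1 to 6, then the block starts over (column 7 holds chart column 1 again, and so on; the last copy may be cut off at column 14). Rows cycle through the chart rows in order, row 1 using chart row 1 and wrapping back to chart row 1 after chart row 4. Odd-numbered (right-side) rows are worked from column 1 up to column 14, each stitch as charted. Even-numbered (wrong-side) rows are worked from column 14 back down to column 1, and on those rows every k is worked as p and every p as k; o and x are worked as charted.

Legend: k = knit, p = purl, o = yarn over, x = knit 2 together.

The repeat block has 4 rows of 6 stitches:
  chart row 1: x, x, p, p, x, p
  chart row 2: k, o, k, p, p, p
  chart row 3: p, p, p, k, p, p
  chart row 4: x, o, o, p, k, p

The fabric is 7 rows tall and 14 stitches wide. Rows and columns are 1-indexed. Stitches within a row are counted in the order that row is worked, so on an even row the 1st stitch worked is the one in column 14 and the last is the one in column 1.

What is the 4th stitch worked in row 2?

For row 2: chart row = ((2-1) mod 4) + 1 = 2; this is a WS (even) row.
Chart row 2 tiled across columns 1-14: k o k p p p k o k p p p k o
Wrong side: read the tiled row from column 14 down to 1 and exchange k with p (leave o, x).
Row 2 as worked: o p k k k p o p k k k p o p
Counting 4 along the worked row gives k.

Stitch:
k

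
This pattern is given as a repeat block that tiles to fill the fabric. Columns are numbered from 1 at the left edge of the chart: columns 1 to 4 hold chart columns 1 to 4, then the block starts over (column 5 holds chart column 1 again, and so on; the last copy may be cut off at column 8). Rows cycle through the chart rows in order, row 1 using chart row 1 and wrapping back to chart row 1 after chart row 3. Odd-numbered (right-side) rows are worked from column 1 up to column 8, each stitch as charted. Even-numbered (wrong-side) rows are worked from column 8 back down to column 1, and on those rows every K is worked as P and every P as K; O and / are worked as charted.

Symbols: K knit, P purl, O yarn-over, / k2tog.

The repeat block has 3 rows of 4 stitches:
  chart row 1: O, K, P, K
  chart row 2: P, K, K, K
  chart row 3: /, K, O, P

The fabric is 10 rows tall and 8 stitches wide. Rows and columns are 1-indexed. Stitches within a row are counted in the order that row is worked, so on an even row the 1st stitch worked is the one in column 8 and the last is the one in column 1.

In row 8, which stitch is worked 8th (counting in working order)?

Stitch:
K

Derivation:
Row 8 uses chart row ((8-1) mod 3)+1 = 2. Row 8 is even, so WS.
Chart row 2 tiled across columns 1-8: P K K K P K K K
WS: work from column 8 back to column 1 (reverse the tiled row), swapping K<->P (O and / unchanged).
Row 8 as worked: P P P K P P P K
Stitch 8 in working order -> K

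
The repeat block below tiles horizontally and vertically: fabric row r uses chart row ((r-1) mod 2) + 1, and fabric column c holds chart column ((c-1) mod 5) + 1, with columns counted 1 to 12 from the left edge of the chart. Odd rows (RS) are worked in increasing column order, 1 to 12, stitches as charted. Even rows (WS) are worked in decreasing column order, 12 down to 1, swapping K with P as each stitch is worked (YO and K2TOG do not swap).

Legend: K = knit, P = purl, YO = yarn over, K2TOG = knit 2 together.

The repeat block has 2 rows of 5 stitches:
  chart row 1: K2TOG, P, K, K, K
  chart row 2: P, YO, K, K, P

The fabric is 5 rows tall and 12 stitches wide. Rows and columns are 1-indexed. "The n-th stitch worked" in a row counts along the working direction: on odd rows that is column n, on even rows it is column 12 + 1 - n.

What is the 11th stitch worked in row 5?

For row 5: chart row = ((5-1) mod 2) + 1 = 1; this is a RS (odd) row.
Chart row 1 tiled across columns 1-12: K2TOG P K K K K2TOG P K K K K2TOG P
RS row: no reversal, no swap; stitch n worked = column n.
The 11th stitch worked is K2TOG.

Stitch:
K2TOG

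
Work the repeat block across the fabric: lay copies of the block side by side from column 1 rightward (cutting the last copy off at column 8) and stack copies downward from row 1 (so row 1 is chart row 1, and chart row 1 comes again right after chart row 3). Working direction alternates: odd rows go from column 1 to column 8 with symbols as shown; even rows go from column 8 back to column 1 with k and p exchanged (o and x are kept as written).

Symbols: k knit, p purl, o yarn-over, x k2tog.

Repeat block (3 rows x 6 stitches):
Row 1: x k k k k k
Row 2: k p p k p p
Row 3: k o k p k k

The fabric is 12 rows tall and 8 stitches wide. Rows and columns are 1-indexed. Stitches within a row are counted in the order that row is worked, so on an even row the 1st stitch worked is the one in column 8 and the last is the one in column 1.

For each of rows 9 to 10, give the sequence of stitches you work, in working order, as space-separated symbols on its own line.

Row 9: chart row 3, RS - tile across columns 1-8 and work as-is.
Row 10: chart row 1, WS - tiled (columns 1-8): x k k k k k x k; work from column 8 back to 1 with k<->p swapped.

Rows as worked:
k o k p k k k o
p x p p p p p x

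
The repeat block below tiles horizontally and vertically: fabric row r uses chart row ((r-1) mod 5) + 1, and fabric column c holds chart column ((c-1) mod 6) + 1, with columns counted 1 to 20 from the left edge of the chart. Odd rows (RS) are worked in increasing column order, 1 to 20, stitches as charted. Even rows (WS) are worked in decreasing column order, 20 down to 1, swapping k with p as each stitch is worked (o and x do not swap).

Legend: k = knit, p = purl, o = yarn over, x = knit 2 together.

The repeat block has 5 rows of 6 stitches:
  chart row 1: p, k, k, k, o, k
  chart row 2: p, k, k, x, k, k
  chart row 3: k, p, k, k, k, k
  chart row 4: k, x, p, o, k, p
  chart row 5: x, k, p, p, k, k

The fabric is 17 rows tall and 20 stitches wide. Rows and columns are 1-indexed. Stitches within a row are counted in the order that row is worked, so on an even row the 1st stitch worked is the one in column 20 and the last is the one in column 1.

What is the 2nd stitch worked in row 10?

Row 10 uses chart row ((10-1) mod 5)+1 = 5. Row 10 is even, so WS.
Chart row 5 tiled across columns 1-20: x k p p k k x k p p k k x k p p k k x k
WS: work from column 20 back to column 1 (reverse the tiled row), swapping k<->p (o and x unchanged).
Row 10 as worked: p x p p k k p x p p k k p x p p k k p x
Stitch 2 in working order -> x

Stitch:
x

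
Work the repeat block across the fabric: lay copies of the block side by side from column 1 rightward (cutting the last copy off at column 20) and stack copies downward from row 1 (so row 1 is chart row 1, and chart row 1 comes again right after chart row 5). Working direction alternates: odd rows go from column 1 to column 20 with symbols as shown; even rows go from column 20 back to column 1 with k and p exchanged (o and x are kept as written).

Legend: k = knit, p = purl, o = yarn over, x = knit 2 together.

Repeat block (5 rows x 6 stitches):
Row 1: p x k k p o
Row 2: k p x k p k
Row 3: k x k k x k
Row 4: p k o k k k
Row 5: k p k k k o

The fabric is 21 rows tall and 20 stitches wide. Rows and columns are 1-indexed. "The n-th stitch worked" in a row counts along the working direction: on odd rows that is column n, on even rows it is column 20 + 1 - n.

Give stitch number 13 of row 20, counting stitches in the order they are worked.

Row 20 uses chart row ((20-1) mod 5)+1 = 5. Row 20 is even, so WS.
Chart row 5 tiled across columns 1-20: k p k k k o k p k k k o k p k k k o k p
WS row: flip the tiled sequence (start at column 20) and apply k<->p; o and x stay.
Row 20 as worked: k p o p p p k p o p p p k p o p p p k p
The 13th stitch worked is k.

Result:
k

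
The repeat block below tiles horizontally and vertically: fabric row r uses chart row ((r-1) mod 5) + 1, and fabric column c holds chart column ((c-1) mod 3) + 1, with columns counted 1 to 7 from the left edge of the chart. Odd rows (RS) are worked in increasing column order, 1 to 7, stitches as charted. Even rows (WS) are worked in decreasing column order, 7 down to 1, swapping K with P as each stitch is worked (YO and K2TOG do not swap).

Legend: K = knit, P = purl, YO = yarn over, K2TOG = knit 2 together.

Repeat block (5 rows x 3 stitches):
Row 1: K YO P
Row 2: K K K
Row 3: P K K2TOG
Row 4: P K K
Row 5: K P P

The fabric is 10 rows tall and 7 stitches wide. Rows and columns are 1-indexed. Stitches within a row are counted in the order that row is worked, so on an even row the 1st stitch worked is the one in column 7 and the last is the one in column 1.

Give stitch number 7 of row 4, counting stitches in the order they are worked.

For row 4: chart row = ((4-1) mod 5) + 1 = 4; this is a WS (even) row.
Chart row 4 tiled across columns 1-7: P K K P K K P
WS row: flip the tiled sequence (start at column 7) and apply K<->P; YO and K2TOG stay.
Row 4 as worked: K P P K P P K
Stitch 7 in working order -> K

Result:
K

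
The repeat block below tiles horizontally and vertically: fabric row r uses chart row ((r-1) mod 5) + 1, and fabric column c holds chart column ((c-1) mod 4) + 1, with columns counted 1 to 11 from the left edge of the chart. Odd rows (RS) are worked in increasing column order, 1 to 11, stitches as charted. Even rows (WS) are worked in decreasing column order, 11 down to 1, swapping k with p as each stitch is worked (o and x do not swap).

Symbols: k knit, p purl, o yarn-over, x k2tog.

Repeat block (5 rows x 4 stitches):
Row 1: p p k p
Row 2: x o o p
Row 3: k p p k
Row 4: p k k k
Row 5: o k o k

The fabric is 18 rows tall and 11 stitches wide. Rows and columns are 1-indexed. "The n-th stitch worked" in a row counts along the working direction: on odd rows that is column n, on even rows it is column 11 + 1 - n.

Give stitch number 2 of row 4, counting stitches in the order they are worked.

Row 4: (4-1) mod 5 = 3, so use chart row 4. Even row -> WS.
Chart row 4 tiled across columns 1-11: p k k k p k k k p k k
Wrong side: read the tiled row from column 11 down to 1 and exchange k with p (leave o, x).
Row 4 as worked: p p k p p p k p p p k
Counting 2 along the worked row gives p.

Result:
p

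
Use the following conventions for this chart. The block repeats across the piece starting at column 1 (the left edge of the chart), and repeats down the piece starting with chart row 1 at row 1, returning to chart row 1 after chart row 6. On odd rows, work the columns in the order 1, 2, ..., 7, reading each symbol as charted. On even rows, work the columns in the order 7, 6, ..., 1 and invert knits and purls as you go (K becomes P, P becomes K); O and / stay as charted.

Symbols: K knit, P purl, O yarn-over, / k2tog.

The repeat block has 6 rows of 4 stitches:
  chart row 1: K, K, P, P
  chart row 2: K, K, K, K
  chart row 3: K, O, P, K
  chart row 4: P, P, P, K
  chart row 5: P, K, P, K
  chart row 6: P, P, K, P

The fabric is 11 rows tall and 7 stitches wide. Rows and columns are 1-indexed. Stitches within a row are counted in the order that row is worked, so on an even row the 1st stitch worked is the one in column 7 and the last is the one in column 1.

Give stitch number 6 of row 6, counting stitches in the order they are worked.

For row 6: chart row = ((6-1) mod 6) + 1 = 6; this is a WS (even) row.
Chart row 6 tiled across columns 1-7: P P K P P P K
Wrong side: read the tiled row from column 7 down to 1 and exchange K with P (leave O, /).
Row 6 as worked: P K K K P K K
The 6th stitch worked is K.

Result:
K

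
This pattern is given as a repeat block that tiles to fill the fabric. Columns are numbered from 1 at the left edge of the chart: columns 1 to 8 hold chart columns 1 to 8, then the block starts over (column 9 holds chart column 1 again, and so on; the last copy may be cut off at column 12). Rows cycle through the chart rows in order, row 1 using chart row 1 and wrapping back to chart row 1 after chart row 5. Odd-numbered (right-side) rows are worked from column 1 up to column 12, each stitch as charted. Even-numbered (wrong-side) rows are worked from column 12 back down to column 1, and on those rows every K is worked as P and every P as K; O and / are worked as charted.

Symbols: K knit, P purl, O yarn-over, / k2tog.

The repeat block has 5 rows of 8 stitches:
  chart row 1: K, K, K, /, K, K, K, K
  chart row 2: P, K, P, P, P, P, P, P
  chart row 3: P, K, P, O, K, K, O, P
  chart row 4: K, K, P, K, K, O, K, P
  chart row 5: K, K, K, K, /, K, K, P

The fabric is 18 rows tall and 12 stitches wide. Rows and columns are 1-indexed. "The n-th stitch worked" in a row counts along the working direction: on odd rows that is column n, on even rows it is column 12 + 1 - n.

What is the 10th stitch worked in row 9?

Row 9: (9-1) mod 5 = 3, so use chart row 4. Odd row -> RS.
Chart row 4 tiled across columns 1-12: K K P K K O K P K K P K
Right side: take the tiled row as-is (worked left to right from column 1).
Counting 10 along the worked row gives K.

Result:
K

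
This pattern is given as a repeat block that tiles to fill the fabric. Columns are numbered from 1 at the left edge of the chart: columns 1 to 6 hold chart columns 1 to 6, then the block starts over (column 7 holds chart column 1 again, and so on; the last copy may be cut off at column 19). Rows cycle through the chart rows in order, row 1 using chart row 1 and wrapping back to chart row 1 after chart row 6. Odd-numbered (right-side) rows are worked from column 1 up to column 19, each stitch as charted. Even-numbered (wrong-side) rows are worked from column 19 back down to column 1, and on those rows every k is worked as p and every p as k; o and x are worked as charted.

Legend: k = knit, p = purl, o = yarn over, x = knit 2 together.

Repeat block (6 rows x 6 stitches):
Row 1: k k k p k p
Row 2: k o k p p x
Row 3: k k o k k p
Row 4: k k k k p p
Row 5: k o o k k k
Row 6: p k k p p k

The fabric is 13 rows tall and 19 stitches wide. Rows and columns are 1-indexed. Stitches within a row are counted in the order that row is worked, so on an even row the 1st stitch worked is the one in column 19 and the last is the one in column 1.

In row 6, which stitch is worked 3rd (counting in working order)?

Result:
k

Derivation:
Row 6: (6-1) mod 6 = 5, so use chart row 6. Even row -> WS.
Chart row 6 tiled across columns 1-19: p k k p p k p k k p p k p k k p p k p
WS: work from column 19 back to column 1 (reverse the tiled row), swapping k<->p (o and x unchanged).
Row 6 as worked: k p k k p p k p k k p p k p k k p p k
Counting 3 along the worked row gives k.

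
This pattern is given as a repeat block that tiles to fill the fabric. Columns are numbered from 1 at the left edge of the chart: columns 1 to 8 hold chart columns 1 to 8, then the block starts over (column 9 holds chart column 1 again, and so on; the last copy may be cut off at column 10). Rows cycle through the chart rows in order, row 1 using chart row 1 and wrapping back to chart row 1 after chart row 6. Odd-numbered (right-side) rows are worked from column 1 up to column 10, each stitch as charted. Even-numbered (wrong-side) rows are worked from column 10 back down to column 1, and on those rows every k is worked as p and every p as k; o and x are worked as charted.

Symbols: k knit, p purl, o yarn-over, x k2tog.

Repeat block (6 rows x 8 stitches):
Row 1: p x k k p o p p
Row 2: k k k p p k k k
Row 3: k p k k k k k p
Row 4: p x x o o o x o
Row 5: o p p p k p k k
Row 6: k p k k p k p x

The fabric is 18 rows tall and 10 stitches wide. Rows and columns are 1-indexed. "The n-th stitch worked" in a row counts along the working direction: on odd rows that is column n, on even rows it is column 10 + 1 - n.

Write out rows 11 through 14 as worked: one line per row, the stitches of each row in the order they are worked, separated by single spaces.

Row 11: chart row 5, RS - tile across columns 1-10 and work as-is.
Row 12: chart row 6, WS - tiled (columns 1-10): k p k k p k p x k p; work from column 10 back to 1 with k<->p swapped.
Row 13: chart row 1, RS - tile across columns 1-10 and work as-is.
Row 14: chart row 2, WS - tiled (columns 1-10): k k k p p k k k k k; work from column 10 back to 1 with k<->p swapped.

== ROWS AS WORKED ==
o p p p k p k k o p
k p x k p k p p k p
p x k k p o p p p x
p p p p p k k p p p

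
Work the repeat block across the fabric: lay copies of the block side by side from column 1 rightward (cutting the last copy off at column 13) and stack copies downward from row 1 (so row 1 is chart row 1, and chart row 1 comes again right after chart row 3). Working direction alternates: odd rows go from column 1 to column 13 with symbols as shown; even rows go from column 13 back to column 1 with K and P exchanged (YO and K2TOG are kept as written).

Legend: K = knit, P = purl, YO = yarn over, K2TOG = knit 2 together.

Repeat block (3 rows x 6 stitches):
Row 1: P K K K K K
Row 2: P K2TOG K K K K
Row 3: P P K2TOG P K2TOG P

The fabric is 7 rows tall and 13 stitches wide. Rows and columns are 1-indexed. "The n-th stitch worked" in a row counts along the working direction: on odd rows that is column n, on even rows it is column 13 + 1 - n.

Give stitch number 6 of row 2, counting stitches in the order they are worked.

For row 2: chart row = ((2-1) mod 3) + 1 = 2; this is a WS (even) row.
Chart row 2 tiled across columns 1-13: P K2TOG K K K K P K2TOG K K K K P
Wrong side: read the tiled row from column 13 down to 1 and exchange K with P (leave YO, K2TOG).
Row 2 as worked: K P P P P K2TOG K P P P P K2TOG K
Counting 6 along the worked row gives K2TOG.

Result:
K2TOG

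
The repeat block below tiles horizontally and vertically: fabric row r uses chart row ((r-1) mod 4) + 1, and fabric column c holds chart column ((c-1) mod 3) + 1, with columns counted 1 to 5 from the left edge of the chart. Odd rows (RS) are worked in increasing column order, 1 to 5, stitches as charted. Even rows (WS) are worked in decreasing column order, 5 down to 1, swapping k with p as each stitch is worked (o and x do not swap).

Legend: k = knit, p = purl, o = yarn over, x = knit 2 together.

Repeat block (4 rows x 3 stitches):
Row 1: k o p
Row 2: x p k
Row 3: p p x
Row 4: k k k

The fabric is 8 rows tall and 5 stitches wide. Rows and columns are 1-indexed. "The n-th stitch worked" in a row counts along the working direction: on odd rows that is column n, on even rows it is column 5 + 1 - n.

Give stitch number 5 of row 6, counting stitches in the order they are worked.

Stitch:
x

Derivation:
Row 6 uses chart row ((6-1) mod 4)+1 = 2. Row 6 is even, so WS.
Chart row 2 tiled across columns 1-5: x p k x p
WS: work from column 5 back to column 1 (reverse the tiled row), swapping k<->p (o and x unchanged).
Row 6 as worked: k x p k x
The 5th stitch worked is x.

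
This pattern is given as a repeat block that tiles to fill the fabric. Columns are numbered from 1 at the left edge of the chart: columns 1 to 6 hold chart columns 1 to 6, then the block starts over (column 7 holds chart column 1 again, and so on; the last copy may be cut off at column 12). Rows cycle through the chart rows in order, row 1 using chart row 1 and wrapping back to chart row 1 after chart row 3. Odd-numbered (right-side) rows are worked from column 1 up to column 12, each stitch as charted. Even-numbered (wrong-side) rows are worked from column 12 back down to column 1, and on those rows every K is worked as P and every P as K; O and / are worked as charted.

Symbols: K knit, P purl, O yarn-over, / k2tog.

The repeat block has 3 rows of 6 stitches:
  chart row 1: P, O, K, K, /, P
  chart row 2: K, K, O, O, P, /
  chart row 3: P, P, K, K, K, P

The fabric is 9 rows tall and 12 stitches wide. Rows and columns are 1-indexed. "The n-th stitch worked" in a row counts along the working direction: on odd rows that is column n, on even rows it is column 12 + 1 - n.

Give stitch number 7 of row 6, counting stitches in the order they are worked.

Stitch:
K

Derivation:
Row 6: (6-1) mod 3 = 2, so use chart row 3. Even row -> WS.
Chart row 3 tiled across columns 1-12: P P K K K P P P K K K P
WS row: flip the tiled sequence (start at column 12) and apply K<->P; O and / stay.
Row 6 as worked: K P P P K K K P P P K K
Stitch 7 in working order -> K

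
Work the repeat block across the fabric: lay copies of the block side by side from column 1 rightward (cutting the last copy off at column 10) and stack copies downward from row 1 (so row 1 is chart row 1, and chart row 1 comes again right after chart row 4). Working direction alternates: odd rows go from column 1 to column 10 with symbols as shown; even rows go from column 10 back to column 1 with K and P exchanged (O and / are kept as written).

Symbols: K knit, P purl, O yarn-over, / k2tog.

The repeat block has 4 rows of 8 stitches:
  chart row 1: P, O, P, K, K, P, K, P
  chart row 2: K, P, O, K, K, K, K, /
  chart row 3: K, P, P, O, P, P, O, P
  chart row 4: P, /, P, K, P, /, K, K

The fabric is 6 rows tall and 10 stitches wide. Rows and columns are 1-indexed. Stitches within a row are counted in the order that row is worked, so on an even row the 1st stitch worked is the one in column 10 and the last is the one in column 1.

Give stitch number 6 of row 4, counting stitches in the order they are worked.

Row 4: (4-1) mod 4 = 3, so use chart row 4. Even row -> WS.
Chart row 4 tiled across columns 1-10: P / P K P / K K P /
Wrong side: read the tiled row from column 10 down to 1 and exchange K with P (leave O, /).
Row 4 as worked: / K P P / K P K / K
The 6th stitch worked is K.

== STITCH ==
K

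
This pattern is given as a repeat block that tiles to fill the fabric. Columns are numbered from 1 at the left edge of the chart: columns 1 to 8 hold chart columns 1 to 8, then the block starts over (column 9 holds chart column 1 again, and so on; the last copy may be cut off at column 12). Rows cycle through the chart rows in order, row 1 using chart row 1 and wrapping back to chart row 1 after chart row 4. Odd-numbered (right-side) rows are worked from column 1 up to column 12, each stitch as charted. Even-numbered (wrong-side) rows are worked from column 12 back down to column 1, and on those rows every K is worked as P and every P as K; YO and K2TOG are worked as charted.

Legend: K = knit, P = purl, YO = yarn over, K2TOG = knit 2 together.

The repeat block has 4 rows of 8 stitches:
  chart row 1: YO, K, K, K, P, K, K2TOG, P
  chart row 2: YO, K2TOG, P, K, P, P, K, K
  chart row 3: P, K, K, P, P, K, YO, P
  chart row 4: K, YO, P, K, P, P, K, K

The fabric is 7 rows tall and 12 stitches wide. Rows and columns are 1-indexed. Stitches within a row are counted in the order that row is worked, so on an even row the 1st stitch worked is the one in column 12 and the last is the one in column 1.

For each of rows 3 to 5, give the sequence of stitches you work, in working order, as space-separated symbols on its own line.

Row 3: chart row 3, RS - tile across columns 1-12 and work as-is.
Row 4: chart row 4, WS - tiled (columns 1-12): K YO P K P P K K K YO P K; work from column 12 back to 1 with K<->P swapped.
Row 5: chart row 1, RS - tile across columns 1-12 and work as-is.

Result:
P K K P P K YO P P K K P
P K YO P P P K K P K YO P
YO K K K P K K2TOG P YO K K K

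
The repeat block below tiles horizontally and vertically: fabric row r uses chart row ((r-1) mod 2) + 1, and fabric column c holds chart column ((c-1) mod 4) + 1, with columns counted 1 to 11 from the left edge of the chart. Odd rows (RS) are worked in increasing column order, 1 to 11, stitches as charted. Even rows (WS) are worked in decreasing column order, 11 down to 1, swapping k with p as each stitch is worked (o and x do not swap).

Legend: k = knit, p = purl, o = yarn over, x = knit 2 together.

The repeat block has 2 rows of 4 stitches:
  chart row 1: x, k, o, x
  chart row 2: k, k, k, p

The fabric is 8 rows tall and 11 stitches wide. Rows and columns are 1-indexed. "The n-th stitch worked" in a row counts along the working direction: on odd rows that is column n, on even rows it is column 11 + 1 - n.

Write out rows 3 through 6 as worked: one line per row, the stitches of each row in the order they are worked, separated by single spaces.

Rows as worked:
x k o x x k o x x k o
p p p k p p p k p p p
x k o x x k o x x k o
p p p k p p p k p p p

Derivation:
Row 3: chart row 1, RS - tile across columns 1-11 and work as-is.
Row 4: chart row 2, WS - tiled (columns 1-11): k k k p k k k p k k k; work from column 11 back to 1 with k<->p swapped.
Row 5: chart row 1, RS - tile across columns 1-11 and work as-is.
Row 6: chart row 2, WS - tiled (columns 1-11): k k k p k k k p k k k; work from column 11 back to 1 with k<->p swapped.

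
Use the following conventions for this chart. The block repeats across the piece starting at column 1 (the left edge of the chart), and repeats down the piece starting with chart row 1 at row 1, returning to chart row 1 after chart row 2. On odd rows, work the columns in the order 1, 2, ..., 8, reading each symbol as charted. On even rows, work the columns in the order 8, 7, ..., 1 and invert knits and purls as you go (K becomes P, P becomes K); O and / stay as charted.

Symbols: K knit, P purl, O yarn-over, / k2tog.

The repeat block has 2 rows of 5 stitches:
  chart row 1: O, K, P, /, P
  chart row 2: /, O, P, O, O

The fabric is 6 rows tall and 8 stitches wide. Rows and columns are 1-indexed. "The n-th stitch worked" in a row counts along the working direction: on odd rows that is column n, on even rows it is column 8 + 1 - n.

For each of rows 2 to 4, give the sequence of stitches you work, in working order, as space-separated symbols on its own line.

== ROWS AS WORKED ==
K O / O O K O /
O K P / P O K P
K O / O O K O /

Derivation:
Row 2: chart row 2, WS - tiled (columns 1-8): / O P O O / O P; work from column 8 back to 1 with K<->P swapped.
Row 3: chart row 1, RS - tile across columns 1-8 and work as-is.
Row 4: chart row 2, WS - tiled (columns 1-8): / O P O O / O P; work from column 8 back to 1 with K<->P swapped.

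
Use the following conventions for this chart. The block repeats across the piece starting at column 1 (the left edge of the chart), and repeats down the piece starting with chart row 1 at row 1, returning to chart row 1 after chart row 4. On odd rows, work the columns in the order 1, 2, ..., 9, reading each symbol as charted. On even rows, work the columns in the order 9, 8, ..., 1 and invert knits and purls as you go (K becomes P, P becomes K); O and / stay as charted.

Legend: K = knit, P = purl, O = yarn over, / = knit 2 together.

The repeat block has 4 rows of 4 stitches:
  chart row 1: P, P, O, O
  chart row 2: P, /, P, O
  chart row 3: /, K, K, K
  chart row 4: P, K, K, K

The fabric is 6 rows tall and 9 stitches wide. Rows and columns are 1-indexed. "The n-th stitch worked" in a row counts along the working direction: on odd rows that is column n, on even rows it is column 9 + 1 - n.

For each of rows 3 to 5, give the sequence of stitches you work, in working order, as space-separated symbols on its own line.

Row 3: chart row 3, RS - tile across columns 1-9 and work as-is.
Row 4: chart row 4, WS - tiled (columns 1-9): P K K K P K K K P; work from column 9 back to 1 with K<->P swapped.
Row 5: chart row 1, RS - tile across columns 1-9 and work as-is.

Result:
/ K K K / K K K /
K P P P K P P P K
P P O O P P O O P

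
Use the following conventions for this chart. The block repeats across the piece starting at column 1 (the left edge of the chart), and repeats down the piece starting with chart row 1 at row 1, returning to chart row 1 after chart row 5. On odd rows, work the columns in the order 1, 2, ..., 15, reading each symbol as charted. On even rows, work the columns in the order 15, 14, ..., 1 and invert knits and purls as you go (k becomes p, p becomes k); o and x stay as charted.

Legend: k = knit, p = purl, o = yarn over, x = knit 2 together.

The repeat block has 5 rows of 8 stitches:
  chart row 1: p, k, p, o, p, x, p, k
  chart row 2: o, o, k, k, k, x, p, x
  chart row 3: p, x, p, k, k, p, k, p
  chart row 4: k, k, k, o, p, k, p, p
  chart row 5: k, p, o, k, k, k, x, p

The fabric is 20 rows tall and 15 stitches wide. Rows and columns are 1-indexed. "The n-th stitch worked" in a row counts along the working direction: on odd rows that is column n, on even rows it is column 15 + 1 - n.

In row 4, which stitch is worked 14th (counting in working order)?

Result:
p

Derivation:
Row 4 uses chart row ((4-1) mod 5)+1 = 4. Row 4 is even, so WS.
Chart row 4 tiled across columns 1-15: k k k o p k p p k k k o p k p
WS row: flip the tiled sequence (start at column 15) and apply k<->p; o and x stay.
Row 4 as worked: k p k o p p p k k p k o p p p
Counting 14 along the worked row gives p.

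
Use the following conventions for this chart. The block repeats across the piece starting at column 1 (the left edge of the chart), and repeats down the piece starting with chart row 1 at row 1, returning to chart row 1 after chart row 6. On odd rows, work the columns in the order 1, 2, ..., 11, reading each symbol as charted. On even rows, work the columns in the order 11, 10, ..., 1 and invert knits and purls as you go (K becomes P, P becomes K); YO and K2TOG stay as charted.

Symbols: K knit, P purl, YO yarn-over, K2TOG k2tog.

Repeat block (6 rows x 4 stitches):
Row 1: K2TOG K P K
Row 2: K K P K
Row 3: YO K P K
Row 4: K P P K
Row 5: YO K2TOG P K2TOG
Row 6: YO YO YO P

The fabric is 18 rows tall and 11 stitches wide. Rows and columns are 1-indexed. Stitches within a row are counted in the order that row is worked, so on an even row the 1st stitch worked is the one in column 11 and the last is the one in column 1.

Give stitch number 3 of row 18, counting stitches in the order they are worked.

Stitch:
YO

Derivation:
For row 18: chart row = ((18-1) mod 6) + 1 = 6; this is a WS (even) row.
Chart row 6 tiled across columns 1-11: YO YO YO P YO YO YO P YO YO YO
WS: work from column 11 back to column 1 (reverse the tiled row), swapping K<->P (YO and K2TOG unchanged).
Row 18 as worked: YO YO YO K YO YO YO K YO YO YO
Counting 3 along the worked row gives YO.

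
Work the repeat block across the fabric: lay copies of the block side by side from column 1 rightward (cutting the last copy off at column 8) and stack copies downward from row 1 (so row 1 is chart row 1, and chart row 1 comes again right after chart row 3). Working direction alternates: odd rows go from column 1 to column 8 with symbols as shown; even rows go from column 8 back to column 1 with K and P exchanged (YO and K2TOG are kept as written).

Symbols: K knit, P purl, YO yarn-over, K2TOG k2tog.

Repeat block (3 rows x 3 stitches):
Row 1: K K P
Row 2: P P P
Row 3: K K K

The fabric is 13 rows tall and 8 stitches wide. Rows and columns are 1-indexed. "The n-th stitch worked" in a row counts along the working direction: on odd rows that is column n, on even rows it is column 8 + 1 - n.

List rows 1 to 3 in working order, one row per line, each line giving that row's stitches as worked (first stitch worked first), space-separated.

Rows as worked:
K K P K K P K K
K K K K K K K K
K K K K K K K K

Derivation:
Row 1: chart row 1, RS - tile across columns 1-8 and work as-is.
Row 2: chart row 2, WS - tiled (columns 1-8): P P P P P P P P; work from column 8 back to 1 with K<->P swapped.
Row 3: chart row 3, RS - tile across columns 1-8 and work as-is.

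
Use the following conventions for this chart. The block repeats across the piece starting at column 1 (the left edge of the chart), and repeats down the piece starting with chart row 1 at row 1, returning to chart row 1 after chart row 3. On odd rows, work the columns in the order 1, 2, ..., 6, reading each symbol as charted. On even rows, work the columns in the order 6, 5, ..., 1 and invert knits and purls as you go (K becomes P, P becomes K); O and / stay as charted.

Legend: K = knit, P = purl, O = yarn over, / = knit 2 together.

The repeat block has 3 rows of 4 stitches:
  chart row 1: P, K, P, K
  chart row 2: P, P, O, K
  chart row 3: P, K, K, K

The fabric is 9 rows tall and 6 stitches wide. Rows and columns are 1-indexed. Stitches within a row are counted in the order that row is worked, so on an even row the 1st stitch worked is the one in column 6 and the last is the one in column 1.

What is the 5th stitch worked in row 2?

For row 2: chart row = ((2-1) mod 3) + 1 = 2; this is a WS (even) row.
Chart row 2 tiled across columns 1-6: P P O K P P
WS row: flip the tiled sequence (start at column 6) and apply K<->P; O and / stay.
Row 2 as worked: K K P O K K
The 5th stitch worked is K.

== STITCH ==
K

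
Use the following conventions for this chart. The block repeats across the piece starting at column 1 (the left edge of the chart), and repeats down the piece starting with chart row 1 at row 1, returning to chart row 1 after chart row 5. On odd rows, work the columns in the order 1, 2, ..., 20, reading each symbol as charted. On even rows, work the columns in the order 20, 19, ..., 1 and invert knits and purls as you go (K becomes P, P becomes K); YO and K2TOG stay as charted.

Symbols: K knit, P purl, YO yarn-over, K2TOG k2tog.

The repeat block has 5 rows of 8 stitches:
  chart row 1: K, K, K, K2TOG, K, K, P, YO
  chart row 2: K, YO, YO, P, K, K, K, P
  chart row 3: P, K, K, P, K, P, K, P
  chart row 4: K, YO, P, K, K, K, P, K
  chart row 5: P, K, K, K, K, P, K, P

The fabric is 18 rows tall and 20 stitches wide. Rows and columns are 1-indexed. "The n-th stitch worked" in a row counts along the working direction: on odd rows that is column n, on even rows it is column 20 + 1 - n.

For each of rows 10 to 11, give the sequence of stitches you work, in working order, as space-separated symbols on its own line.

== ROWS AS WORKED ==
P P P K K P K P P P P K K P K P P P P K
K K K K2TOG K K P YO K K K K2TOG K K P YO K K K K2TOG

Derivation:
Row 10: chart row 5, WS - tiled (columns 1-20): P K K K K P K P P K K K K P K P P K K K; work from column 20 back to 1 with K<->P swapped.
Row 11: chart row 1, RS - tile across columns 1-20 and work as-is.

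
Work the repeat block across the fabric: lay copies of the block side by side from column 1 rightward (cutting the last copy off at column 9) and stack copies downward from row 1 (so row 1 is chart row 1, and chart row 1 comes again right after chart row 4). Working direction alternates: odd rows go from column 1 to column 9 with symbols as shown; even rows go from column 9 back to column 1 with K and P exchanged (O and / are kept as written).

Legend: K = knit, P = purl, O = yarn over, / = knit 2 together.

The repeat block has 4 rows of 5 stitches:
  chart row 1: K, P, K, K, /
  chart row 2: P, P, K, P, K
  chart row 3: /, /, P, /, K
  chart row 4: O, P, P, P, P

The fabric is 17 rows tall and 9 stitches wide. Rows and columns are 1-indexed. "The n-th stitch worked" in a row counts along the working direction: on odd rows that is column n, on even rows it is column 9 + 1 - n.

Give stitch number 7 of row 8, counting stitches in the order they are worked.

Row 8: (8-1) mod 4 = 3, so use chart row 4. Even row -> WS.
Chart row 4 tiled across columns 1-9: O P P P P O P P P
WS row: flip the tiled sequence (start at column 9) and apply K<->P; O and / stay.
Row 8 as worked: K K K O K K K K O
Counting 7 along the worked row gives K.

Result:
K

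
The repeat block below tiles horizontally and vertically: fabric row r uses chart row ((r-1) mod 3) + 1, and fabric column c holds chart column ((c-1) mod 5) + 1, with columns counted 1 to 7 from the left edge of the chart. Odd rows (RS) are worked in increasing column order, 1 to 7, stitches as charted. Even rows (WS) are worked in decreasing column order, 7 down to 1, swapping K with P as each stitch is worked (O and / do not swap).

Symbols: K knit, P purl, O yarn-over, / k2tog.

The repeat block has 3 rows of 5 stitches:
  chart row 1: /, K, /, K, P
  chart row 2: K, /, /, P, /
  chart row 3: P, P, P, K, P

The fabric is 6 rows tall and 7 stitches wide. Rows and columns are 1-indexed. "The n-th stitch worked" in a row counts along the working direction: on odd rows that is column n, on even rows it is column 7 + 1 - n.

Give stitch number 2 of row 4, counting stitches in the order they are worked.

Result:
/

Derivation:
Row 4: (4-1) mod 3 = 0, so use chart row 1. Even row -> WS.
Chart row 1 tiled across columns 1-7: / K / K P / K
Wrong side: read the tiled row from column 7 down to 1 and exchange K with P (leave O, /).
Row 4 as worked: P / K P / P /
Counting 2 along the worked row gives /.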